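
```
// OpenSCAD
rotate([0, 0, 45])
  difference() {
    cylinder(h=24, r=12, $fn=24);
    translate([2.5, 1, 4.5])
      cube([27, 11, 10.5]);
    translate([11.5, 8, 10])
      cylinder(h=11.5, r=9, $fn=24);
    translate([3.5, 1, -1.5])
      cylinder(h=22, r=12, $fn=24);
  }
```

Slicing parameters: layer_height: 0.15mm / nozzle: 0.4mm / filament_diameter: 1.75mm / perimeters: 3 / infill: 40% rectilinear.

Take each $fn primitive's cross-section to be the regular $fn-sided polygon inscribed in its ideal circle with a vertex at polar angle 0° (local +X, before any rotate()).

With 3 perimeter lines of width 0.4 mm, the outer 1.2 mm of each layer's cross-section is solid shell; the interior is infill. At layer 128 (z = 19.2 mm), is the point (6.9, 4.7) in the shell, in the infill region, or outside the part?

At z = 19.2 mm: the cylinder: section is a regular 24-gon, circumradius r=12; the cube at (2.5, 1) does not reach this height (z outside [4.5, 15]); the cylinder at (11.5, 8): section is a regular 24-gon, circumradius r=9; the r=12 cylinder at (3.5, 1) contributes a regular 24-gon of circumradius 12; Taking the first minus the rest: starting from the r=12 cylinder, the r=9 cylinder at (11.5, 8) partially overlaps it — only the 72.45 mm² overlap (of its 251.57 mm²) is removed, clipping the outline; the r=12 cylinder at (3.5, 1) partially overlaps it — only the 288.30 mm² overlap (of its 447.24 mm²) is removed, clipping the outline — 1 connected region; (rotated 45° about Z; rotation is an isometry so areas/perimeters/island counts are preserved). Overall, the cross-section is a single solid region. Undo the 45° rotation: the query point maps to (8.202, -1.556) in the un-rotated model frame. The nearest boundary edge runs (3.50, -11.00)→(5.01, -10.80); distance from the point to it = 9.78 mm. The point is not inside any of the regions above, so it lies outside the cross-section (9.78 mm from the nearest boundary).

outside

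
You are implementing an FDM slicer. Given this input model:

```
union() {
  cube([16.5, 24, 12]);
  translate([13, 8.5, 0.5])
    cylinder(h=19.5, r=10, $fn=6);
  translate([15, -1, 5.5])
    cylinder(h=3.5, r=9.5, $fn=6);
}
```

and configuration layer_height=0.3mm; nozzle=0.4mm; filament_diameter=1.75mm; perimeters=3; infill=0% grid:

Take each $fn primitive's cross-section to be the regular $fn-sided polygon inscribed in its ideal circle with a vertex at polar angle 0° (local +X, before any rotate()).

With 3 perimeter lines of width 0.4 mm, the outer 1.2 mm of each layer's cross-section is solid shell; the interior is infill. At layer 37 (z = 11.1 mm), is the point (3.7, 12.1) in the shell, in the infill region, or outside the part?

infill

At z = 11.1 mm: the cube (footprint 16.5×24) is included at this height; the cylinder at (13, 8.5): section is a regular 6-gon, circumradius r=10; the cylinder at (15, -1) does not reach this height (z outside [5.5, 9]); Merging all regions: the regions partially overlap (shared area 189.16 mm²), so overlapping operands fuse into one piece — 1 connected region. Overall, the cross-section is a single solid region. The nearest boundary edge runs (0.00, 0.00)→(0.00, 24.00); distance from the point to it = 3.70 mm. The point is inside the cross-section and 3.70 mm from the nearest boundary — more than the 1.2 mm shell width (3 × 0.4), so it's in the infill interior.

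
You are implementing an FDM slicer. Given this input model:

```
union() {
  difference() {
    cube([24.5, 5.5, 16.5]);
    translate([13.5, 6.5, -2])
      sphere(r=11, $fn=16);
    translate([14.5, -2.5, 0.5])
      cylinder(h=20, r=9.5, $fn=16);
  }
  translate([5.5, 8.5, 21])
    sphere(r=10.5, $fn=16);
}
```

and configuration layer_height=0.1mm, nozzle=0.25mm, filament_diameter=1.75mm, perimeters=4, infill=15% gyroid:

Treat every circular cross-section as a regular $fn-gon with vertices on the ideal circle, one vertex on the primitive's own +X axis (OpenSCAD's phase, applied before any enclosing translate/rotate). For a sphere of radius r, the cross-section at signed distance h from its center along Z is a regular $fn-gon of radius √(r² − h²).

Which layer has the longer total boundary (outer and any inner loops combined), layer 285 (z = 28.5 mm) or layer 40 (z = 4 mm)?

layer 285 (z = 28.5 mm)

Layer 285 (z = 28.5): the cube does not reach this height (z outside [0, 16.5]); the sphere at (13.5, 6.5) is absent (|z−center|=30.500 > r=11); the cylinder at (14.5, -2.5) does not reach this height (z outside [0.5, 20.5]); After the difference (first − rest): the first operand is absent here, so nothing remains; the sphere at (5.5, 8.5): section is a regular 16-gon, circumradius = √(r²−h²) = √(10.5²−7.5²) = 7.348 (perimeter = 2·16·7.348·sin(180°/16) = 45.88 mm); Merging all regions: only the r=10.5 sphere at (5.5, 8.5) is present, so the union is just that shape — boundary = 45.88 mm. So its perimeter = 45.88 mm. Layer 40 (z = 4): the cube (footprint 24.5×5.5) is included at this height (perimeter 60.00 mm); the sphere at (13.5, 6.5): section is a regular 16-gon, circumradius = √(r²−h²) = √(11²−6²) = 9.220 (perimeter = 2·16·9.220·sin(180°/16) = 57.56 mm); the cylinder at (14.5, -2.5): section is a regular 16-gon, circumradius r=9.5 (perimeter = 2·16·9.500·sin(180°/16) = 59.31 mm); Subtracting the remaining from the first: starting from the 24.5×5.5 cube, the r=11 sphere at (13.5, 6.5) partially overlaps it — only the 89.07 mm² overlap (of its 260.22 mm²) is removed, clipping the outline; the r=9.5 cylinder at (14.5, -2.5) partially overlaps it — only the 6.89 mm² overlap (of its 276.30 mm²) is removed, clipping the outline — boundary = 35.85 mm; the sphere at (5.5, 8.5) is not intersected at this z (|z−center|=17.000 > r=10.5); Combining (union): only that combined region is present, so the union is just that shape — boundary = 35.85 mm. So its perimeter = 35.85 mm. Layer 285 is larger (45.88 vs 35.85 mm).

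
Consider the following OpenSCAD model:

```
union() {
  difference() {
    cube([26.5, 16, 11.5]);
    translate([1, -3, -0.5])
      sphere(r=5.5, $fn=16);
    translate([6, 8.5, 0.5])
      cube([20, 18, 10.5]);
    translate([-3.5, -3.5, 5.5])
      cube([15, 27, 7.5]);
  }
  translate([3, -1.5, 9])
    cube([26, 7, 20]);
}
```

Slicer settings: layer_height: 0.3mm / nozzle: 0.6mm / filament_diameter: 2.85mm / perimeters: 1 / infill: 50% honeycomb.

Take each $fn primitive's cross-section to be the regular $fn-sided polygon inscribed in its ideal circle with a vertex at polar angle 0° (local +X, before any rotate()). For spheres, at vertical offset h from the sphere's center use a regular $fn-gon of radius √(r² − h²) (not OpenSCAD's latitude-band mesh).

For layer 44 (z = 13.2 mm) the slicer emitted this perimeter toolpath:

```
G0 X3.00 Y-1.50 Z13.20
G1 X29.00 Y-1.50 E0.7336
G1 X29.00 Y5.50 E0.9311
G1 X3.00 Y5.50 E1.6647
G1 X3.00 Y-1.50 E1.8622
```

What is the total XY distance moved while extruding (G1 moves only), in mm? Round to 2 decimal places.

Sum the Euclidean lengths of each G1 segment: total = 66.00 mm.

66.00 mm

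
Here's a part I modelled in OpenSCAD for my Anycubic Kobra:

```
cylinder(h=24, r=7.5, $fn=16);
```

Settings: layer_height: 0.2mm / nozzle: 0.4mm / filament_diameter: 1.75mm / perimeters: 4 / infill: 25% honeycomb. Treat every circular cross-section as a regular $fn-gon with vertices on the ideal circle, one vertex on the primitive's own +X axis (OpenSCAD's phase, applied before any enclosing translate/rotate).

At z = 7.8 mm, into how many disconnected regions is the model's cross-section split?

1

At z = 7.8 mm: the cylinder: section is a regular 16-gon, circumradius r=7.5. The result has 1 disconnected region.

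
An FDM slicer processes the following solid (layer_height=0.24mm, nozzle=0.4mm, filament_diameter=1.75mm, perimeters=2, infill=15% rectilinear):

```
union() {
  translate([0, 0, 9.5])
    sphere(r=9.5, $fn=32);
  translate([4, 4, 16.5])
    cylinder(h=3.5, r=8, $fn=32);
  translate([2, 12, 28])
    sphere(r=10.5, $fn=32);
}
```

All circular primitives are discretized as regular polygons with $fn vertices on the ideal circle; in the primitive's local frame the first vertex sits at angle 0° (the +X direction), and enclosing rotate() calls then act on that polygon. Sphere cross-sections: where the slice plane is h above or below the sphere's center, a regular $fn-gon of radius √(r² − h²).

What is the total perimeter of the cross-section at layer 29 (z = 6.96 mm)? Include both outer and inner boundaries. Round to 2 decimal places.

57.42 mm

At z = 6.96 mm: the r=9.5 sphere contributes a regular 32-gon of circumradius √(9.5²−2.54²) = 9.154 (perimeter = 2·32·9.154·sin(180°/32) = 57.42 mm); the cylinder at (4, 4) does not reach this height (z outside [16.5, 20]); the sphere at (2, 12) is absent (|z−center|=21.040 > r=10.5); Taking the union: only the r=9.5 sphere is present, so the union is just that shape — boundary = 57.42 mm. Overall, the cross-section is a single solid region. Total boundary length (outer) = 57.42 mm.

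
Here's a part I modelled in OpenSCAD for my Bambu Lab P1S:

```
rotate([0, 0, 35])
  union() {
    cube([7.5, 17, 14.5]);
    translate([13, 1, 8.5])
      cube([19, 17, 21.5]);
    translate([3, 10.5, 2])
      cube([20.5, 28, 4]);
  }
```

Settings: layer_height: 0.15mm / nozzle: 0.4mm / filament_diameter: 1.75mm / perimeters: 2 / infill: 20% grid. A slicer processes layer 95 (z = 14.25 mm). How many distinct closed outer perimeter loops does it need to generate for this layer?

2

At z = 14.25 mm: the 7.5×17 cube contributes its full rectangle; the 19×17 cube at (13, 1) contributes its full rectangle; the cube at (3, 10.5) is absent (z outside [2, 6]); Taking the union: the 2 present regions are separate (no shared area or edge), so areas and boundary lengths simply add and each stays a separate island — 2 connected regions; (rotated 35° about Z; rotation is an isometry so areas/perimeters/island counts are preserved). The result has 2 disconnected regions.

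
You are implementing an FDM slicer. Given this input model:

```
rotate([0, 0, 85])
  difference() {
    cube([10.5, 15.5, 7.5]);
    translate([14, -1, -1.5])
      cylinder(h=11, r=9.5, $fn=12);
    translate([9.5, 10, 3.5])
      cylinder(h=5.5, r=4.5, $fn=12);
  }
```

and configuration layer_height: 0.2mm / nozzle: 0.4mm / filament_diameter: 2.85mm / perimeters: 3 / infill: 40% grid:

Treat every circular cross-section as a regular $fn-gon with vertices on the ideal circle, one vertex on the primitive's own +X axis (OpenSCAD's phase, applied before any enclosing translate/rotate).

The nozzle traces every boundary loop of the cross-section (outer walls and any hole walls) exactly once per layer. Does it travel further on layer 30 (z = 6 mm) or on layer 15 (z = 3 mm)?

layer 30 (z = 6 mm)

Layer 30 (z = 6): the 10.5×15.5 cube contributes its full rectangle (perimeter 52.00 mm); the r=9.5 cylinder at (14, -1) gives a regular 12-gon of circumradius 9.5 (constant along its height) (perimeter = 2·12·9.500·sin(180°/12) = 59.01 mm); the r=4.5 cylinder at (9.5, 10) contributes a regular 12-gon of circumradius 4.5 (perimeter = 2·12·4.500·sin(180°/12) = 27.95 mm); Subtracting the remaining from the first: starting from the 10.5×15.5 cube, the r=9.5 cylinder at (14, -1) partially overlaps it — only the 30.21 mm² overlap (of its 270.75 mm²) is removed, clipping the outline; the r=4.5 cylinder at (9.5, 10) partially overlaps it — only the 35.79 mm² overlap (of its 60.75 mm²) is removed, clipping the outline — boundary = 52.38 mm; (whole slice rotated 85° about Z — lengths, areas and connectivity unchanged). So its perimeter = 52.38 mm. Layer 15 (z = 3): the cube is present — its section is the full 10.5×15.5 rectangle (perimeter 52.00 mm); the r=9.5 cylinder at (14, -1) gives a regular 12-gon of circumradius 9.5 (constant along its height) (perimeter = 2·12·9.500·sin(180°/12) = 59.01 mm); the cylinder at (9.5, 10) is not intersected at this z (z outside [3.5, 9]); Subtracting the remaining from the first: starting from the 10.5×15.5 cube, the r=9.5 cylinder at (14, -1) partially overlaps it — only the 30.21 mm² overlap (of its 270.75 mm²) is removed, clipping the outline — boundary = 48.80 mm; (rotated 85° about Z; rotation is an isometry so areas/perimeters/island counts are preserved). So its perimeter = 48.80 mm. Layer 30 is larger (52.38 vs 48.80 mm).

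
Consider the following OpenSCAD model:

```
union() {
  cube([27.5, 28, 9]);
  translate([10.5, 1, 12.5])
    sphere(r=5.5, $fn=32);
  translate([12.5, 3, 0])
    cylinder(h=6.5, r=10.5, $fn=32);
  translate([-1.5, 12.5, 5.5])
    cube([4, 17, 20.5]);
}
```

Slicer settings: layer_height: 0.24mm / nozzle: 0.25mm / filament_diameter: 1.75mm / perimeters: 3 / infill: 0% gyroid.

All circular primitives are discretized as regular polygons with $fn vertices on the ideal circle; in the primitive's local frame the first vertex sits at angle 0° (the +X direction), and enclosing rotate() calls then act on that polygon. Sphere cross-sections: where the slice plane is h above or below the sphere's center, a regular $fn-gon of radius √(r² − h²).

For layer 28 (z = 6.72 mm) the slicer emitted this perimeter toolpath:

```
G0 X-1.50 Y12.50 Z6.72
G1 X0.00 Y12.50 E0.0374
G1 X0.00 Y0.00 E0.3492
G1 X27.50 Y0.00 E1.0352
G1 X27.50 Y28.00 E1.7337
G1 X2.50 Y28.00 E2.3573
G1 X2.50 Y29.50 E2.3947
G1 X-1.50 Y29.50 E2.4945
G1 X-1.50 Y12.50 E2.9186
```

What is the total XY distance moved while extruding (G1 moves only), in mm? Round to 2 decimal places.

Sum the Euclidean lengths of each G1 segment: total = 117.00 mm.

117.00 mm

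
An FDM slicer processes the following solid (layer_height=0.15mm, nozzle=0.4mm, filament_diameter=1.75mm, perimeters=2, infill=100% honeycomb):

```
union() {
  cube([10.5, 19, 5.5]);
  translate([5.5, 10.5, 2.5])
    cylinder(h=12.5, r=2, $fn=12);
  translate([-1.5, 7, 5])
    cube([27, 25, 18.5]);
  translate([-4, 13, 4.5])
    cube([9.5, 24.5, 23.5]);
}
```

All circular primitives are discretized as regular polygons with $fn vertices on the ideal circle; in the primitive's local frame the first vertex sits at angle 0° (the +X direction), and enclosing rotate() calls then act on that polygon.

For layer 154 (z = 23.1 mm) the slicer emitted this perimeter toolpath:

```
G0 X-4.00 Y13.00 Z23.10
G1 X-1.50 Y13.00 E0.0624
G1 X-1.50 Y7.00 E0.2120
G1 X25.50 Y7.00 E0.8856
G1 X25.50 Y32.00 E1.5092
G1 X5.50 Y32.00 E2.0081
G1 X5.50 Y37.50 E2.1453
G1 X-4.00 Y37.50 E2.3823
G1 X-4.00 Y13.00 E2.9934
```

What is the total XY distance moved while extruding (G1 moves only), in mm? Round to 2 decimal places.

Sum the Euclidean lengths of each G1 segment: total = 120.00 mm.

120.00 mm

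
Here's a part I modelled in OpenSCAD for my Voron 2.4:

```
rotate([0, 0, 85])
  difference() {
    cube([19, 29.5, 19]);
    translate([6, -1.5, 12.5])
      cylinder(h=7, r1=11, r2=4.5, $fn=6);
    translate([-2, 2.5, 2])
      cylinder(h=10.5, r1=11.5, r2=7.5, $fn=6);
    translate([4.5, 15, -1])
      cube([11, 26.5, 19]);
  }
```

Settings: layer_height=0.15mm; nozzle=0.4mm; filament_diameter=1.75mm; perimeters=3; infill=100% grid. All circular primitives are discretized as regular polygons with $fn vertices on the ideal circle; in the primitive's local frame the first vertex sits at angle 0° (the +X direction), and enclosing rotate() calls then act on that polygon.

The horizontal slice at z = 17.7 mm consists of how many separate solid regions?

1

At z = 17.7 mm: the cube (footprint 19×29.5) is included at this height; the cone at (6, -1.5): at t=0.743 of its height the radius interpolates to r₁+(r₂−r₁)t = 6.171, giving a regular 6-gon of that circumradius; the cone at (-2, 2.5) does not reach this height (z outside [2, 12.5]); the cube at (4.5, 15) (footprint 11×26.5) is included at this height; Subtracting the remaining from the first: starting from the 19×29.5 cube, the cone at (6, -1.5) partially overlaps it — only the 32.26 mm² overlap (of its 98.95 mm²) is removed, clipping the outline; the 11×26.5 cube at (4.5, 15) partially overlaps it — only the 159.50 mm² overlap (of its 291.50 mm²) is removed, clipping the outline — 1 connected region; (rotated 85° about Z; rotation is an isometry so areas/perimeters/island counts are preserved). The result has 1 disconnected region.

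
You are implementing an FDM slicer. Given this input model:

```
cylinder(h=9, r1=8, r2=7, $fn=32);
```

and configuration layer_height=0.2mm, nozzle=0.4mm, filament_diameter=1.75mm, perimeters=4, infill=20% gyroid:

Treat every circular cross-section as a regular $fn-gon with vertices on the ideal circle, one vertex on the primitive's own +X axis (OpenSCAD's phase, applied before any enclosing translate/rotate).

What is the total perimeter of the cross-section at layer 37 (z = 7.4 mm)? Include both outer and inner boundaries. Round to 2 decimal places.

45.03 mm

At z = 7.4 mm: the cone (r1=8→r2=7) has section circumradius 7.178 here — a regular 32-gon (perimeter = 2·32·7.178·sin(180°/32) = 45.03 mm). Overall, the cross-section is a single solid region. Total boundary length (outer) = 45.03 mm.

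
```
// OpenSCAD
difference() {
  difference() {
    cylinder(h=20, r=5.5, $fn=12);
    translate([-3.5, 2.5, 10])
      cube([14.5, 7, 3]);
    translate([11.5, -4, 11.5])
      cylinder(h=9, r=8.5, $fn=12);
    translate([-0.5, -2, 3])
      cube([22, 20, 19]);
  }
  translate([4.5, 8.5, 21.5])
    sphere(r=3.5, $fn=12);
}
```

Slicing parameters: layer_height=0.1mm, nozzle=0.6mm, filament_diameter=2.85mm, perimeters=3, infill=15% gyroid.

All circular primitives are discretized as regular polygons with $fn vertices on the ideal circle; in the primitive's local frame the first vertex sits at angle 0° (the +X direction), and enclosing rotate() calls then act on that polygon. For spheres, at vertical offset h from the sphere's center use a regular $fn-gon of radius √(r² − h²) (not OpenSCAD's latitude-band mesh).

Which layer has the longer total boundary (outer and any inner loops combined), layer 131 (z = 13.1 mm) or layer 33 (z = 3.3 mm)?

layer 33 (z = 3.3 mm)

Layer 131 (z = 13.1): the r=5.5 cylinder gives a regular 12-gon of circumradius 5.5 (constant along its height) (perimeter = 2·12·5.500·sin(180°/12) = 34.16 mm); the cube at (-3.5, 2.5) does not reach this height (z outside [10, 13]); the cylinder at (11.5, -4): section is a regular 12-gon, circumradius r=8.5 (perimeter = 2·12·8.500·sin(180°/12) = 52.80 mm); the cube at (-0.5, -2) (footprint 22×20) is included at this height (perimeter 84.00 mm); Taking the first minus the rest: starting from the r=5.5 cylinder, the r=8.5 cylinder at (11.5, -4) partially overlaps it — only the 6.25 mm² overlap (of its 216.75 mm²) is removed, clipping the outline; the 22×20 cube at (-0.5, -2) partially overlaps it — only the 33.01 mm² overlap (of its 440.00 mm²) is removed, clipping the outline — boundary = 33.81 mm; the sphere at (4.5, 8.5) is not intersected at this z (|z−center|=8.400 > r=3.5); After the difference (first − rest): none of the subtracted shapes is present at this height, so the result so far is unchanged — boundary = 33.81 mm. So its perimeter = 33.81 mm. Layer 33 (z = 3.3): the cylinder: section is a regular 12-gon, circumradius r=5.5 (perimeter = 2·12·5.500·sin(180°/12) = 34.16 mm); the cube at (-3.5, 2.5) is not intersected at this z (z outside [10, 13]); the cylinder at (11.5, -4) does not reach this height (z outside [11.5, 20.5]); the cube at (-0.5, -2) (footprint 22×20) is included at this height (perimeter 84.00 mm); Taking the first minus the rest: starting from the r=5.5 cylinder, the 22×20 cube at (-0.5, -2) partially overlaps it — only the 36.87 mm² overlap (of its 440.00 mm²) is removed, clipping the outline — boundary = 35.87 mm; the sphere at (4.5, 8.5) is not intersected at this z (|z−center|=18.200 > r=3.5); Taking the first minus the rest: none of the subtracted shapes is present at this height, so the result so far is unchanged — boundary = 35.87 mm. So its perimeter = 35.87 mm. Layer 33 is larger (35.87 vs 33.81 mm).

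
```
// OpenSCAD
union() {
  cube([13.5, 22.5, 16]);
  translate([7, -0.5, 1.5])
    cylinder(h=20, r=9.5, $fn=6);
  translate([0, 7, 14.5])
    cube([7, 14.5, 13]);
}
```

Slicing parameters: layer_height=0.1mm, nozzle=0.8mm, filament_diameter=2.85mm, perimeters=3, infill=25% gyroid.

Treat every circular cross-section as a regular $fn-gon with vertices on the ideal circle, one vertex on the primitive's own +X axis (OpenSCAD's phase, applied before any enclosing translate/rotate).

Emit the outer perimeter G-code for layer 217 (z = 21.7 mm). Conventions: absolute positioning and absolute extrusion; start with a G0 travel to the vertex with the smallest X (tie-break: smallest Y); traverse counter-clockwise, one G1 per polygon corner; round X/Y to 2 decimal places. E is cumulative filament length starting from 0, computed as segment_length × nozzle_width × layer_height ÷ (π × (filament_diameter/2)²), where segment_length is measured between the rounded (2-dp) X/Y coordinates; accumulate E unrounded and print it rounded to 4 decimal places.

At z = 21.7 mm: the cube is absent (z outside [0, 16]); the cylinder at (7, -0.5) is absent (z outside [1.5, 21.5]); the 7×14.5 cube at (0, 7) contributes its full rectangle; Combining (union): only the 7×14.5 cube at (0, 7) is present, so the union is just that shape — 1 connected region. The outline is a single polygon with 4 vertices. Extrusion per mm of travel: 0.8 × 0.1 / (π × 1.425²) = 0.012540. Accumulating E over each segment gives final E = 0.5392.

G0 X0.00 Y7.00 Z21.70
G1 X7.00 Y7.00 E0.0878
G1 X7.00 Y21.50 E0.2696
G1 X0.00 Y21.50 E0.3574
G1 X0.00 Y7.00 E0.5392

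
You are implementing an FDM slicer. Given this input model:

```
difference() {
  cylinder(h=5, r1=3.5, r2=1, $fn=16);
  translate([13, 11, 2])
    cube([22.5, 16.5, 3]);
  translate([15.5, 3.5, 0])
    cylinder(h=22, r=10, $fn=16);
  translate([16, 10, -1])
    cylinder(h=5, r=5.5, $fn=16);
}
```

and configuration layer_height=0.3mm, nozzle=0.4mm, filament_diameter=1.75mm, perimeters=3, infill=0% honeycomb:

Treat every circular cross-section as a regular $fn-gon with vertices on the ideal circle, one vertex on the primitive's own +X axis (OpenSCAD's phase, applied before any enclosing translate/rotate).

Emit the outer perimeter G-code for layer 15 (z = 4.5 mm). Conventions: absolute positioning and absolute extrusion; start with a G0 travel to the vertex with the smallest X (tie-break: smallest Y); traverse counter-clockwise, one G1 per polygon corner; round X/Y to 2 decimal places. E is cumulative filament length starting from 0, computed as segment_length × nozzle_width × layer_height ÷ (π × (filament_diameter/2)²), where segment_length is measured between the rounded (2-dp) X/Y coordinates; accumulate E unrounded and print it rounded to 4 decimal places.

At z = 4.5 mm: the cone contributes a regular 16-gon of circumradius 1.250 (interpolated between r1=3.5 and r2=1 at t=0.900); the cube at (13, 11) (footprint 22.5×16.5) is included at this height; the r=10 cylinder at (15.5, 3.5) contributes a regular 16-gon of circumradius 10; the cylinder at (16, 10) is not intersected at this z (z outside [-1, 4]); After the difference (first − rest): starting from the cone, the 22.5×16.5 cube at (13, 11) misses the remaining region (no effect); the r=10 cylinder at (15.5, 3.5) misses the remaining region (no effect) — 1 connected region. The outline is a single polygon with 16 vertices. Extrusion per mm of travel: 0.4 × 0.3 / (π × 0.875²) = 0.049890. Accumulating E over each segment gives final E = 0.3883.

G0 X-1.25 Y0.00 Z4.50
G1 X-1.15 Y-0.48 E0.0245
G1 X-0.88 Y-0.88 E0.0485
G1 X-0.48 Y-1.15 E0.0726
G1 X0.00 Y-1.25 E0.0971
G1 X0.48 Y-1.15 E0.1215
G1 X0.88 Y-0.88 E0.1456
G1 X1.15 Y-0.48 E0.1697
G1 X1.25 Y0.00 E0.1942
G1 X1.15 Y0.48 E0.2186
G1 X0.88 Y0.88 E0.2427
G1 X0.48 Y1.15 E0.2668
G1 X0.00 Y1.25 E0.2912
G1 X-0.48 Y1.15 E0.3157
G1 X-0.88 Y0.88 E0.3398
G1 X-1.15 Y0.48 E0.3638
G1 X-1.25 Y0.00 E0.3883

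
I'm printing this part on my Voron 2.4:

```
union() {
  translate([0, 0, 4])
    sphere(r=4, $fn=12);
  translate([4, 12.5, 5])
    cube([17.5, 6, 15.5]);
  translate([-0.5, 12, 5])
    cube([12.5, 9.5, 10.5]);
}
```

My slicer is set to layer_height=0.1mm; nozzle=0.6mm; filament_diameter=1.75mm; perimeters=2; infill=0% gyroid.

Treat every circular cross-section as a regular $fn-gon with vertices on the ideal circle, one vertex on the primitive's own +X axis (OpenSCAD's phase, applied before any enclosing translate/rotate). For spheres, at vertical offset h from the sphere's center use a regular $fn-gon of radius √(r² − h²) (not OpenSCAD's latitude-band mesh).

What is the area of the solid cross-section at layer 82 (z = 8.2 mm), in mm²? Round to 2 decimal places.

175.75 mm²

At z = 8.2 mm: the sphere is absent (|z−center|=4.200 > r=4); the 17.5×6 cube at (4, 12.5) contributes its full rectangle (area 105.00 mm²); the cube at (-0.5, 12) is present — its section is the full 12.5×9.5 rectangle (area 118.75 mm²); Merging all regions: the regions partially overlap — summed areas 223.75 mm² minus the doubly-counted overlap 48.00 mm² gives 175.75 mm² — area = 175.75 mm². Overall, the cross-section is a single solid region. Net area = 175.75 mm².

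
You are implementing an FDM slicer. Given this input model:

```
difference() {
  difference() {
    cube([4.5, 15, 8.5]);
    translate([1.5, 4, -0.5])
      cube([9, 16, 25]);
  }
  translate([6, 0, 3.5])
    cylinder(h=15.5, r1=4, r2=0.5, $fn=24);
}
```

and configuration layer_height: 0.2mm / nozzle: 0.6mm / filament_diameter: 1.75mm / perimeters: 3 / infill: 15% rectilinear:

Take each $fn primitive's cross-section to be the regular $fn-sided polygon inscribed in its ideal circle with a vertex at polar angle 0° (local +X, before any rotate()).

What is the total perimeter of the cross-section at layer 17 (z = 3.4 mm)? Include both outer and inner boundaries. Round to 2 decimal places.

39.00 mm

At z = 3.4 mm: the cube (footprint 4.5×15) is included at this height (perimeter 39.00 mm); the cube at (1.5, 4) is present — its section is the full 9×16 rectangle (perimeter 50.00 mm); After the difference (first − rest): starting from the 4.5×15 cube, the 9×16 cube at (1.5, 4) partially overlaps it — only the 33.00 mm² overlap (of its 144.00 mm²) is removed, clipping the outline — boundary = 39.00 mm; the cone at (6, 0) does not reach this height (z outside [3.5, 19]); After the difference (first − rest): none of the subtracted shapes is present at this height, so that combined region is unchanged — boundary = 39.00 mm. Overall, the cross-section is a single solid region. Total boundary length (outer) = 39.00 mm.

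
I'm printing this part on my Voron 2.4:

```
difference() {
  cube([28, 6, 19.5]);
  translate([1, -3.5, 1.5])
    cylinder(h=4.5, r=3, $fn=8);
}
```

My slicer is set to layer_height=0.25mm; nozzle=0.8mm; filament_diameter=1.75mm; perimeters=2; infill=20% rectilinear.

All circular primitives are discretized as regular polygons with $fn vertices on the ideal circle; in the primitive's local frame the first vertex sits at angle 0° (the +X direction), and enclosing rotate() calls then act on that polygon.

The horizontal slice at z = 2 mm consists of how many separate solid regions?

1

At z = 2 mm: the cube (footprint 28×6) is included at this height; the cylinder at (1, -3.5): section is a regular 8-gon, circumradius r=3; Subtracting the remaining from the first: starting from the 28×6 cube, the r=3 cylinder at (1, -3.5) misses the remaining region (no effect) — 1 connected region. The result has 1 disconnected region.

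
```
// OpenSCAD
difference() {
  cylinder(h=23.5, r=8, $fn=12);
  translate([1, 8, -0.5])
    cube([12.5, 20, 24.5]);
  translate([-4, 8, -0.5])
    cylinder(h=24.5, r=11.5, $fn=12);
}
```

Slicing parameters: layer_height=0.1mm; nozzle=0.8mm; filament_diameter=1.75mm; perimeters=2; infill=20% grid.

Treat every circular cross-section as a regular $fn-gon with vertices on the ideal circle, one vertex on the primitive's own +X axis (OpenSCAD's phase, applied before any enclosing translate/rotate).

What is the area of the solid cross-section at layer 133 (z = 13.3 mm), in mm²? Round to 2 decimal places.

75.62 mm²

At z = 13.3 mm: the r=8 cylinder contributes a regular 12-gon of circumradius 8 (area = (12/2)·8.000²·sin(360°/12) = 192.00 mm²); the 12.5×20 cube at (1, 8) contributes its full rectangle (area 250.00 mm²); the r=11.5 cylinder at (-4, 8) contributes a regular 12-gon of circumradius 11.5 (area = (12/2)·11.500²·sin(360°/12) = 396.75 mm²); Taking the first minus the rest: starting from the r=8 cylinder (192.00 mm²), the 12.5×20 cube at (1, 8) misses the remaining region (no effect); the r=11.5 cylinder at (-4, 8) partially overlaps it — only the 116.38 mm² overlap (of its 396.75 mm²) is removed, clipping the outline — area = 75.62 mm². Overall, the cross-section is a single solid region. Net area = 75.62 mm².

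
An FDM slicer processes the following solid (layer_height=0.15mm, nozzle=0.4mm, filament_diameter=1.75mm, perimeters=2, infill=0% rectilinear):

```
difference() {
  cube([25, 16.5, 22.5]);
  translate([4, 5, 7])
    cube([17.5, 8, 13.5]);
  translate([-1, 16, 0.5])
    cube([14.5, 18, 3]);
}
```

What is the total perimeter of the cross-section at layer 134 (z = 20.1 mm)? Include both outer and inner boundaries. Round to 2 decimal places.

At z = 20.1 mm: the cube is present — its section is the full 25×16.5 rectangle (perimeter 83.00 mm); the cube at (4, 5) is present — its section is the full 17.5×8 rectangle (perimeter 51.00 mm); the cube at (-1, 16) is not intersected at this z (z outside [0.5, 3.5]); Subtracting the remaining from the first: starting from the 25×16.5 cube, the 17.5×8 cube at (4, 5) lies wholly inside it (removes its full 140.00 mm² and its 51.00 mm outline becomes a hole wall) — boundary (outer + 1 inner loop) = 134.00 mm. Overall, the cross-section is one region with 1 hole. Total boundary length (outer + inner) = 134.00 mm.

134.00 mm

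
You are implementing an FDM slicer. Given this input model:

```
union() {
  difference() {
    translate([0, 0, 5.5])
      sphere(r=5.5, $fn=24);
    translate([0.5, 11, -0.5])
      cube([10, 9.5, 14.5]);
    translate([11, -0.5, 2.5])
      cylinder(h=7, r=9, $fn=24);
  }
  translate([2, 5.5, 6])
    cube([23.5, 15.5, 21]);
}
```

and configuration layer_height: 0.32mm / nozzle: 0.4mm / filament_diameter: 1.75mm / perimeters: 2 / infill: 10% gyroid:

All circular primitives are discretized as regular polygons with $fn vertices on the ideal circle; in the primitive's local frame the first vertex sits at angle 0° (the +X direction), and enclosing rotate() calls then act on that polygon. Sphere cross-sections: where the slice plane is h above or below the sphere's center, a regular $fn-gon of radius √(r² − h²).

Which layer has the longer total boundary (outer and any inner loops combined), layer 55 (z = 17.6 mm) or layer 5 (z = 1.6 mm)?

layer 55 (z = 17.6 mm)

Layer 55 (z = 17.6): the sphere is absent (|z−center|=12.100 > r=5.5); the cube at (0.5, 11) does not reach this height (z outside [-0.5, 14]); the cylinder at (11, -0.5) does not reach this height (z outside [2.5, 9.5]); Taking the first minus the rest: the first operand is absent here, so nothing remains; the cube at (2, 5.5) is present — its section is the full 23.5×15.5 rectangle (perimeter 78.00 mm); Merging all regions: only the 23.5×15.5 cube at (2, 5.5) is present, so the union is just that shape — boundary = 78.00 mm. So its perimeter = 78.00 mm. Layer 5 (z = 1.6): the sphere: section is a regular 24-gon, circumradius = √(r²−h²) = √(5.5²−3.9²) = 3.878 (perimeter = 2·24·3.878·sin(180°/24) = 24.30 mm); the cube at (0.5, 11) (footprint 10×9.5) is included at this height (perimeter 39.00 mm); the cylinder at (11, -0.5) does not reach this height (z outside [2.5, 9.5]); Taking the first minus the rest: starting from the r=5.5 sphere, the 10×9.5 cube at (0.5, 11) misses the remaining region (no effect) — boundary = 24.30 mm; the cube at (2, 5.5) is absent (z outside [6, 27]); Merging all regions: only the result so far is present, so the union is just that shape — boundary = 24.30 mm. So its perimeter = 24.30 mm. Layer 55 is larger (78.00 vs 24.30 mm).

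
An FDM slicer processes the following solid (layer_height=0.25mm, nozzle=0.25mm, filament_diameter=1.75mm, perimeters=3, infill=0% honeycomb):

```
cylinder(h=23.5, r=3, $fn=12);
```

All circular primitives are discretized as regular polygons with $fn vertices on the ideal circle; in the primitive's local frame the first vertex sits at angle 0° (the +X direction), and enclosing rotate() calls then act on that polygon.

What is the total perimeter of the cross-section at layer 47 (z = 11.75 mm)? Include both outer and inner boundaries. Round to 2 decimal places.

At z = 11.75 mm: the r=3 cylinder gives a regular 12-gon of circumradius 3 (constant along its height) (perimeter = 2·12·3.000·sin(180°/12) = 18.63 mm). Overall, the cross-section is a single solid region. Total boundary length (outer) = 18.63 mm.

18.63 mm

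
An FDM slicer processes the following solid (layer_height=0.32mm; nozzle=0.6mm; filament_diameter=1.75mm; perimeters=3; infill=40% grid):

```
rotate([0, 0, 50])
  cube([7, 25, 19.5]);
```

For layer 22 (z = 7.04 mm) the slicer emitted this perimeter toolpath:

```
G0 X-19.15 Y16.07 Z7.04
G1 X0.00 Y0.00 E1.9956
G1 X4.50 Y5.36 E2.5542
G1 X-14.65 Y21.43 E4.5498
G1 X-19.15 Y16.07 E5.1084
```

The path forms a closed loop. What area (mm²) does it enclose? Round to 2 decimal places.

174.96 mm²

Apply the shoelace formula to the sequence of (X, Y) vertices; enclosed area = 174.96 mm².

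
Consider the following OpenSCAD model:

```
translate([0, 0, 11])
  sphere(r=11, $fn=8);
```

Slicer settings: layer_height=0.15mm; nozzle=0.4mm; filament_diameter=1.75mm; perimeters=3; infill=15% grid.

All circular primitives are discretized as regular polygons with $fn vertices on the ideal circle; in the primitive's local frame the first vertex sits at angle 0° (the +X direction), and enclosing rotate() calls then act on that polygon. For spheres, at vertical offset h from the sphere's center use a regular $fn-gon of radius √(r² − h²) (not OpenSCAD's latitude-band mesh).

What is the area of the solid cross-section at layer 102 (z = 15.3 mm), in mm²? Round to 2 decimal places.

At z = 15.3 mm: the r=11 sphere slices to a regular 8-gon of circumradius 10.125 (√(r²−h²) with h=4.3 from center) (area = (8/2)·10.125²·sin(360°/8) = 289.94 mm²). Overall, the cross-section is a single solid region. Net area = 289.94 mm².

289.94 mm²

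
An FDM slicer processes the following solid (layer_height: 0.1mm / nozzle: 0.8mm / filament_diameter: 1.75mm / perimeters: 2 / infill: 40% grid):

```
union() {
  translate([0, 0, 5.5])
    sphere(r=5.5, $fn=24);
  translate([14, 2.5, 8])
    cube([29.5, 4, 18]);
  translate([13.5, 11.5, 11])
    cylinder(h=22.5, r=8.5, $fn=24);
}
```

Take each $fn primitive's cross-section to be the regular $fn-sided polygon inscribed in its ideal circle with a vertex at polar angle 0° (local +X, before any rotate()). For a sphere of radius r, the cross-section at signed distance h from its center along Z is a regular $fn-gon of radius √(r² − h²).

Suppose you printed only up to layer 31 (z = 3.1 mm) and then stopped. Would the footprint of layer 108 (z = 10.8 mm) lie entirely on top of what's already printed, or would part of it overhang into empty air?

Compare the two slices. At z = 3.1: the r=5.5 sphere contributes a regular 24-gon of circumradius √(5.5²−2.4²) = 4.949 (area = (24/2)·4.949²·sin(360°/24) = 76.06 mm²); the cube at (14, 2.5) is absent (z outside [8, 26]); the cylinder at (13.5, 11.5) is absent (z outside [11, 33.5]); Merging all regions: only the r=5.5 sphere is present, so the union is just that shape — area = 76.06 mm². At z = 10.8: the r=5.5 sphere contributes a regular 24-gon of circumradius √(5.5²−5.3²) = 1.470 (area = (24/2)·1.470²·sin(360°/24) = 6.71 mm²); the cube at (14, 2.5) is present — its section is the full 29.5×4 rectangle (area 118.00 mm²); the cylinder at (13.5, 11.5) does not reach this height (z outside [11, 33.5]); Merging all regions: the 2 present regions are separate (no shared area or edge), so areas and boundary lengths simply add and each stays a separate island — area = 124.71 mm². Checking containment: at z = 10.8 the cross-section extends beyond the z = 3.1 cross-section by about 118.00 mm².

part overhangs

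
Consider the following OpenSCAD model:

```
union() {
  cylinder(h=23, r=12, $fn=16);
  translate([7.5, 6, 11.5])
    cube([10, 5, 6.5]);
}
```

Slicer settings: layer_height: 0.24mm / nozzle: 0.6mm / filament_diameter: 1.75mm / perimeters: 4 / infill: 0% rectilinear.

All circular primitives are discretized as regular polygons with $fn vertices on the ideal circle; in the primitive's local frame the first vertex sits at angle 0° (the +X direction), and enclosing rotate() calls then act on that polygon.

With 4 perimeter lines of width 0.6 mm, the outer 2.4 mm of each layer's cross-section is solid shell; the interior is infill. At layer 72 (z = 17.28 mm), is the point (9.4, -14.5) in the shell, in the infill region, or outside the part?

outside

At z = 17.28 mm: the cylinder: section is a regular 16-gon, circumradius r=12; the cube at (7.5, 6) (footprint 10×5) is included at this height; Combining (union): the regions partially overlap (shared area 4.84 mm²), so overlapping operands fuse into one piece — 1 connected region. Overall, the cross-section is a single solid region. The nearest boundary edge runs (8.49, -8.49)→(4.59, -11.09); distance from the point to it = 5.51 mm. The point is not inside any of the regions above, so it lies outside the cross-section (5.51 mm from the nearest boundary).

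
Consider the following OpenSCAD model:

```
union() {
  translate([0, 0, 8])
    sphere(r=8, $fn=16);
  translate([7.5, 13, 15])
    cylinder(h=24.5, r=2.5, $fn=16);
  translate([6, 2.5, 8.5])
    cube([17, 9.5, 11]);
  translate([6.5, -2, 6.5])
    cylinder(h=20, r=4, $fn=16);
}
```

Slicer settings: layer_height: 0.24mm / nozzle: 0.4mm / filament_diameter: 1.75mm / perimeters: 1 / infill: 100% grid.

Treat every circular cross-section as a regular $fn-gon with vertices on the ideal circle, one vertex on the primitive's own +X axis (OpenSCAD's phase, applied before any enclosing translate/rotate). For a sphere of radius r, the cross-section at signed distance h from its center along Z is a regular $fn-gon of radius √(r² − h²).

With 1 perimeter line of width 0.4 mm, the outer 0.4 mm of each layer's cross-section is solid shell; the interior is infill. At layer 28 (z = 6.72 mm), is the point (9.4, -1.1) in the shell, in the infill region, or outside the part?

At z = 6.72 mm: the sphere: section is a regular 16-gon, circumradius = √(r²−h²) = √(8²−1.28²) = 7.897; the cylinder at (7.5, 13) is absent (z outside [15, 39.5]); the cube at (6, 2.5) does not reach this height (z outside [8.5, 19.5]); the cylinder at (6.5, -2): section is a regular 16-gon, circumradius r=4; Taking the union: the regions partially overlap (shared area 29.61 mm²), so overlapping operands fuse into one piece — 1 connected region. Overall, the cross-section is a single solid region. The nearest boundary edge runs (10.20, -0.47)→(10.50, -2.00); distance from the point to it = 0.90 mm. The point is inside the cross-section and 0.90 mm from the nearest boundary — more than the 0.4 mm shell width (1 × 0.4), so it's in the infill interior.

infill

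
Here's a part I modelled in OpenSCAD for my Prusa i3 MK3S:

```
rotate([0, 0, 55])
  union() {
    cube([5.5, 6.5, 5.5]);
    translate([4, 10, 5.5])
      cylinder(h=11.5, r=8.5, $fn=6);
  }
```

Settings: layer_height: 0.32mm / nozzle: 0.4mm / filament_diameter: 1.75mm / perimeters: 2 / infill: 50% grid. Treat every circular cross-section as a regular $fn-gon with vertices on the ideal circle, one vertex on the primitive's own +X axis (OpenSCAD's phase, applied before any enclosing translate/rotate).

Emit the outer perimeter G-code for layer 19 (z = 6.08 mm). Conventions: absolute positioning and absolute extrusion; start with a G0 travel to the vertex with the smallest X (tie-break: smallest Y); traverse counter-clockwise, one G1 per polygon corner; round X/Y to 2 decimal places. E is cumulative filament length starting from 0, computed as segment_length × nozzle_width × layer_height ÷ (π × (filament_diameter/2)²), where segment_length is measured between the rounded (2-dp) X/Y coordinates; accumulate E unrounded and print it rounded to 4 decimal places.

At z = 6.08 mm: the cube does not reach this height (z outside [0, 5.5]); the cylinder at (4, 10): section is a regular 6-gon, circumradius r=8.5; Taking the union: only the r=8.5 cylinder at (4, 10) is present, so the union is just that shape — 1 connected region; (rotated 55° about Z; rotation is an isometry so areas/perimeters/island counts are preserved). The outline is a single polygon with 6 vertices. Extrusion per mm of travel: 0.4 × 0.32 / (π × 0.875²) = 0.053216. Accumulating E over each segment gives final E = 2.7142.

G0 X-14.36 Y9.75 Z6.08
G1 X-10.77 Y2.05 E0.4521
G1 X-2.30 Y1.31 E0.9046
G1 X2.57 Y8.27 E1.3566
G1 X-1.02 Y15.98 E1.8092
G1 X-9.49 Y16.72 E2.2617
G1 X-14.36 Y9.75 E2.7142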